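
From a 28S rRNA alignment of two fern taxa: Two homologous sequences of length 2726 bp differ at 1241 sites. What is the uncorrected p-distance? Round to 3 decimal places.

0.455

p = 1241/2726 = 0.455245… ≈ 0.455 (to 3 d.p.).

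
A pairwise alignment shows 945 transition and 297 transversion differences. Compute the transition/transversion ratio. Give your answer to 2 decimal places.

R = 945/297 = 3.181818… ≈ 3.18 (to 2 d.p.).

3.18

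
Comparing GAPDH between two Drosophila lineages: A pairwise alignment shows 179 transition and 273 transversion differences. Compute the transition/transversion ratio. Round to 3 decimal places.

R = 179/273 = 0.655677… ≈ 0.656 (to 3 d.p.).

0.656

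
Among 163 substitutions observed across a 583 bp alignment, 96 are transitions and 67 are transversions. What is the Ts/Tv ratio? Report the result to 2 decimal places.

R = 96/67 = 1.432835… ≈ 1.43 (to 2 d.p.).

1.43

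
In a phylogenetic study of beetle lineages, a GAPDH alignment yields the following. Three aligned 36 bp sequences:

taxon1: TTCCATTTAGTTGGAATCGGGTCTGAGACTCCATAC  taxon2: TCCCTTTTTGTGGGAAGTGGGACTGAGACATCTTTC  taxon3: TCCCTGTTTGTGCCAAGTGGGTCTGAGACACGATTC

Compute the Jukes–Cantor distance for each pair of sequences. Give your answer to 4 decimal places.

d(taxon1,taxon2) = 0.3924, d(taxon1,taxon3) = 0.4408, d(taxon2,taxon3) = 0.2251

taxon1–taxon2: 11/36 sites differ → p ≈ 0.305556, d = −0.75 ln(1 − 0.407408) = 0.392437 ≈ 0.3924.
taxon1–taxon3: 12/36 sites differ → p ≈ 0.333333, d = −0.75 ln(1 − 0.444444) = 0.440839 ≈ 0.4408.
taxon2–taxon3: 7/36 sites differ → p ≈ 0.194444, d = −0.75 ln(1 − 0.259259) = 0.225078 ≈ 0.2251.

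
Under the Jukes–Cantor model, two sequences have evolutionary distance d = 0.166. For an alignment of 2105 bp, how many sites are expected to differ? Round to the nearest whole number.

Invert JC69: p = (3/4)(1 − e^(−4d/3)) = 0.75 × (1 − e^(-0.221333)) = 0.75 × (1 − 0.801450) = 0.148913.
Expected differing sites = pL ≈ 0.148913 × 2105 = 313.461865 ≈ 313.

313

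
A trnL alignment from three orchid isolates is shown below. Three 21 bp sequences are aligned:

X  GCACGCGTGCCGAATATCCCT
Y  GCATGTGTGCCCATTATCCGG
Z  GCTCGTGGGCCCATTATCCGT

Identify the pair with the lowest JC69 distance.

Y and Z

X–Y: 6/21 differ, p = 0.286, d = 0.360.
X–Z: 6/21 differ, p = 0.286, d = 0.360.
Y–Z: 4/21 differ, p = 0.190, d = 0.220.
The smallest distance is between Y and Z.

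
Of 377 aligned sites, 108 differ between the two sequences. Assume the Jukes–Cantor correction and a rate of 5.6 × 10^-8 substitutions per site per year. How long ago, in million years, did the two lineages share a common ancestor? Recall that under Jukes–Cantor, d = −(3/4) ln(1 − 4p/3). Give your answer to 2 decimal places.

p = 108/377 ≈ 0.286472.
d = −(3/4) ln(1 − 4p/3) = −0.75 ln(1 − 0.381963) = −0.75 ln(0.618037)
  = −0.75 × (-0.481207) = 0.360905 substitutions/site.
Under a molecular clock d = 2μt, so t = d/(2μ) = 0.360905 / (2 × 5.6 × 10^-8) = 3.22 million years.

3.22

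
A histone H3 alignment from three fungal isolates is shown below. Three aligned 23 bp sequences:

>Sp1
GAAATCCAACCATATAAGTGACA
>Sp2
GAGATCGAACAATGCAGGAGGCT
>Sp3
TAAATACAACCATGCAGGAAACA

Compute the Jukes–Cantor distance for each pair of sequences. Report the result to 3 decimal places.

d(Sp1,Sp2) = 0.553, d(Sp1,Sp3) = 0.390, d(Sp2,Sp3) = 0.467

Sp1–Sp2: 9/23 sites differ → p ≈ 0.391304, d = −0.75 ln(1 − 0.521739) = 0.553199 ≈ 0.553.
Sp1–Sp3: 7/23 sites differ → p ≈ 0.304348, d = −0.75 ln(1 − 0.405797) = 0.390401 ≈ 0.390.
Sp2–Sp3: 8/23 sites differ → p ≈ 0.347826, d = −0.75 ln(1 − 0.463768) = 0.467391 ≈ 0.467.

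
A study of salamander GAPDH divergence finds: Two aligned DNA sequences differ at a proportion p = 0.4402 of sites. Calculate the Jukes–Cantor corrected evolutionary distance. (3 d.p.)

0.663

d = −(3/4) ln(1 − 4p/3) = −0.75 ln(1 − 0.586933) = −0.75 ln(0.413067)
  = −0.75 × (-0.884145) = 0.663109 substitutions/site.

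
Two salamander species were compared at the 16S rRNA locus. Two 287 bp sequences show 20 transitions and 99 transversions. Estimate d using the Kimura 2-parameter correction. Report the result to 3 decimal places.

P = 20/287 ≈ 0.069686 and Q = 99/287 ≈ 0.344948.
Under the Kimura two-parameter model, d = −½ ln(1 − 2P − Q) − ¼ ln(1 − 2Q).
1 − 2P − Q = 0.51568, giving −½ ln(0.51568) = 0.331134.
1 − 2Q = 0.310104, giving −¼ ln(0.310104) = 0.292712.
d = 0.331134 + 0.292712 = 0.623846.

0.624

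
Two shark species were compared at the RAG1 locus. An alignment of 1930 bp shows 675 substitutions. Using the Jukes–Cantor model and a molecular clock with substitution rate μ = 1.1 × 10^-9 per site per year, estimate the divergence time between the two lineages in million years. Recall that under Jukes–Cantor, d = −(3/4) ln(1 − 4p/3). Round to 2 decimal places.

214.08

p = 675/1930 ≈ 0.349741.
d = −(3/4) ln(1 − 4p/3) = −0.75 ln(1 − 0.466321) = −0.75 ln(0.533679)
  = −0.75 × (-0.627961) = 0.470971 substitutions/site.
Under a molecular clock d = 2μt, so t = d/(2μ) = 0.470971 / (2 × 1.1 × 10^-9) = 214.08 million years.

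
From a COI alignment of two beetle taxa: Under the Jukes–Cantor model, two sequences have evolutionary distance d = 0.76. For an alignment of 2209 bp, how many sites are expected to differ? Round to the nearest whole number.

1055

Invert JC69: p = (3/4)(1 − e^(−4d/3)) = 0.75 × (1 − e^(-1.013333)) = 0.75 × (1 − 0.363007) = 0.477745.
Expected differing sites = pL ≈ 0.477745 × 2209 = 1055.338705 ≈ 1055.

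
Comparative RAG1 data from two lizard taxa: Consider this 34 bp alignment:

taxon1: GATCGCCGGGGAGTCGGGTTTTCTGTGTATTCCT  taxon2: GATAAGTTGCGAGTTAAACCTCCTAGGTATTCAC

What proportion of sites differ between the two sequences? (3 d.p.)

0.500

The sequences differ at 17 of 34 positions.
p = 17/34 = 0.500.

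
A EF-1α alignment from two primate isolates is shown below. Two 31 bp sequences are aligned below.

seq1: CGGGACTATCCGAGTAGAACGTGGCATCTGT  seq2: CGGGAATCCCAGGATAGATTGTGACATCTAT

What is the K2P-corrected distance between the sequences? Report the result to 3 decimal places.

Of 31 sites, 6 differences are transitions and 4 are transversions, so P = 6/31 ≈ 0.193548 and Q = 4/31 ≈ 0.129032.
Under the Kimura two-parameter model, d = −½ ln(1 − 2P − Q) − ¼ ln(1 − 2Q).
1 − 2P − Q = 0.483872, giving −½ ln(0.483872) = 0.362967.
1 − 2Q = 0.741936, giving −¼ ln(0.741936) = 0.074623.
d = 0.362967 + 0.074623 = 0.437590.

0.438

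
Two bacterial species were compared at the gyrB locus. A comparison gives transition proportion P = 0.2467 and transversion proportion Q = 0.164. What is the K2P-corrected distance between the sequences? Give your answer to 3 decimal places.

0.635

Under the Kimura two-parameter model, d = −½ ln(1 − 2P − Q) − ¼ ln(1 − 2Q).
1 − 2P − Q = 0.3426, giving −½ ln(0.3426) = 0.535596.
1 − 2Q = 0.672, giving −¼ ln(0.672) = 0.099374.
d = 0.535596 + 0.099374 = 0.634970.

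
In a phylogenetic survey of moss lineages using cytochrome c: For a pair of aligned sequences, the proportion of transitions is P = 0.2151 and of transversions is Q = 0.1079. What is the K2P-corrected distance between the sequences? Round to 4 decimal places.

0.4470

Under the Kimura two-parameter model, d = −½ ln(1 − 2P − Q) − ¼ ln(1 − 2Q).
1 − 2P − Q = 0.4619, giving −½ ln(0.4619) = 0.386203.
1 − 2Q = 0.7842, giving −¼ ln(0.7842) = 0.060773.
d = 0.386203 + 0.060773 = 0.446976.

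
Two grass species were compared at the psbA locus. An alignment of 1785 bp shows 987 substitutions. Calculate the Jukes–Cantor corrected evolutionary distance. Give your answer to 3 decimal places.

1.002

p = 987/1785 ≈ 0.552941.
d = −(3/4) ln(1 − 4p/3) = −0.75 ln(1 − 0.737255) = −0.75 ln(0.262745)
  = −0.75 × (-1.336571) = 1.002428 substitutions/site.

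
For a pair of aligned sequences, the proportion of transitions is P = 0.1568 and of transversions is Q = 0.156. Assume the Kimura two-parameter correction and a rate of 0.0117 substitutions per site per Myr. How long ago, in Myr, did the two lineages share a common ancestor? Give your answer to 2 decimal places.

17.55

Under the Kimura two-parameter model, d = −½ ln(1 − 2P − Q) − ¼ ln(1 − 2Q).
1 − 2P − Q = 0.5304, giving −½ ln(0.5304) = 0.317062.
1 − 2Q = 0.688, giving −¼ ln(0.688) = 0.093492.
d = 0.317062 + 0.093492 = 0.410554.
Under a molecular clock d = 2μt, so t = d/(2μ) = 0.410554 / (2 × 0.0117) = 17.55 Myr.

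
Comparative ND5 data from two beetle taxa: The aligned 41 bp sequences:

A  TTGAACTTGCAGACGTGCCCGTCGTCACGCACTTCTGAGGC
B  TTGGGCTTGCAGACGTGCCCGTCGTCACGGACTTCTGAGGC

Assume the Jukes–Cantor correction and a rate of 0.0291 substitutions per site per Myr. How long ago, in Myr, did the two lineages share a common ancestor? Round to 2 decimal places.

The sequences differ at 3 of 41 sites (4, 5, 30), so p = 3/41 ≈ 0.073171.
d = −(3/4) ln(1 − 4p/3) = −0.75 ln(1 − 0.097561) = −0.75 ln(0.902439)
  = −0.75 × (-0.102654) = 0.076991 substitutions/site.
Under a molecular clock d = 2μt, so t = d/(2μ) = 0.076991 / (2 × 0.0291) = 1.32 Myr.

1.32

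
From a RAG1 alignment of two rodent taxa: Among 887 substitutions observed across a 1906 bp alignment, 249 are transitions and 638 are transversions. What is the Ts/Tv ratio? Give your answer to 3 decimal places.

0.390

R = 249/638 = 0.390282… ≈ 0.390 (to 3 d.p.).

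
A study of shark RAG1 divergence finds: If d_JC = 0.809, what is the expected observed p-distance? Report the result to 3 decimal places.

p = (3/4)(1 − e^(−4d/3)) = 0.75 × (1 − e^(-1.078667)) = 0.75 × (1 − 0.340049) = 0.494963.

0.495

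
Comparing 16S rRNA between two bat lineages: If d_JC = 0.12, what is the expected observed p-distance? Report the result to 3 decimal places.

p = (3/4)(1 − e^(−4d/3)) = 0.75 × (1 − e^(-0.16)) = 0.75 × (1 − 0.852144) = 0.110892.

0.111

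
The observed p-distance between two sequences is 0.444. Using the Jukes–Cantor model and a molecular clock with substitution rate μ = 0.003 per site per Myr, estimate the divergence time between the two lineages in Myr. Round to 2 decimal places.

112.06

d = −(3/4) ln(1 − 4p/3) = −0.75 ln(1 − 0.592) = −0.75 ln(0.408)
  = −0.75 × (-0.896488) = 0.672366 substitutions/site.
Under a molecular clock d = 2μt, so t = d/(2μ) = 0.672366 / (2 × 0.003) = 112.06 Myr.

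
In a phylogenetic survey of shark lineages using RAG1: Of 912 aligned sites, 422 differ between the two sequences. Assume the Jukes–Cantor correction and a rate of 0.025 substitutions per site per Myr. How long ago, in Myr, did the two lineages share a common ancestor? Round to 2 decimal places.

p = 422/912 ≈ 0.462719.
d = −(3/4) ln(1 − 4p/3) = −0.75 ln(1 − 0.616959) = −0.75 ln(0.383041)
  = −0.75 × (-0.959613) = 0.719710 substitutions/site.
Under a molecular clock d = 2μt, so t = d/(2μ) = 0.719710 / (2 × 0.025) = 14.39 Myr.

14.39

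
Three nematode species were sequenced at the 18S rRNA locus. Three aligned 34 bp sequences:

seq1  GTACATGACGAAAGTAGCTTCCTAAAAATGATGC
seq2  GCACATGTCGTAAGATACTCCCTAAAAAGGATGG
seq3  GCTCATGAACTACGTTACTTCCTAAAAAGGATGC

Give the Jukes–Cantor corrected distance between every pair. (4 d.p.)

d(seq1,seq2) = 0.3265, d(seq1,seq3) = 0.3265, d(seq2,seq3) = 0.2824

seq1–seq2: 9/34 sites differ → p ≈ 0.264706, d = −0.75 ln(1 − 0.352941) = 0.326488 ≈ 0.3265.
seq1–seq3: 9/34 sites differ → p ≈ 0.264706, d = −0.75 ln(1 − 0.352941) = 0.326488 ≈ 0.3265.
seq2–seq3: 8/34 sites differ → p ≈ 0.235294, d = −0.75 ln(1 − 0.313725) = 0.282358 ≈ 0.2824.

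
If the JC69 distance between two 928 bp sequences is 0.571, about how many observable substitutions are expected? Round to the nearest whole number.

Invert JC69: p = (3/4)(1 − e^(−4d/3)) = 0.75 × (1 − e^(-0.761333)) = 0.75 × (1 − 0.467043) = 0.399718.
Expected differing sites = pL ≈ 0.399718 × 928 = 370.938304 ≈ 371.

371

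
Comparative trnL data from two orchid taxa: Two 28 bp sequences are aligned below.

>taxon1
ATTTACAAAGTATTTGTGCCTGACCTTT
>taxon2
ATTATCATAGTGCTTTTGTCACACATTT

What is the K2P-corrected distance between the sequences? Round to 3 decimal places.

Of 28 sites, 3 differences are transitions and 7 are transversions, so P = 3/28 ≈ 0.107143 and Q = 7/28 = 0.25.
Under the Kimura two-parameter model, d = −½ ln(1 − 2P − Q) − ¼ ln(1 − 2Q).
1 − 2P − Q = 0.535714, giving −½ ln(0.535714) = 0.312077.
1 − 2Q = 0.5, giving −¼ ln(0.5) = 0.173287.
d = 0.312077 + 0.173287 = 0.485364.

0.485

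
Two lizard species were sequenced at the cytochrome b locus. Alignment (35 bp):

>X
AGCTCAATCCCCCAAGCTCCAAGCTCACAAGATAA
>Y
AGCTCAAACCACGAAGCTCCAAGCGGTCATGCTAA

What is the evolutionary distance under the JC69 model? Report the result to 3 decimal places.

The sequences differ at 8 of 35 sites (8, 11, 13, 25, 26, 27, 30, 32), so p = 8/35 ≈ 0.228571.
d = −(3/4) ln(1 − 4p/3) = −0.75 ln(1 − 0.304761) = −0.75 ln(0.695239)
  = −0.75 × (-0.363500) = 0.272625 substitutions/site.

0.273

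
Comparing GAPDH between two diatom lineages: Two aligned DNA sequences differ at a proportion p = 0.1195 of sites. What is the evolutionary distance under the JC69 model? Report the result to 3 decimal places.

d = −(3/4) ln(1 − 4p/3) = −0.75 ln(1 − 0.159333) = −0.75 ln(0.840667)
  = −0.75 × (-0.173560) = 0.130170 substitutions/site.

0.130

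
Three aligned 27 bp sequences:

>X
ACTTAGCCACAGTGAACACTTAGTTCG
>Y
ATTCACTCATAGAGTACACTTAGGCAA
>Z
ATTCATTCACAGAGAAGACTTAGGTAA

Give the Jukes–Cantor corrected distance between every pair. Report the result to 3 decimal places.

d(X,Y) = 0.588, d(X,Z) = 0.441, d(Y,Z) = 0.213

X–Y: 11/27 sites differ → p ≈ 0.407407, d = −0.75 ln(1 − 0.543209) = 0.587647 ≈ 0.588.
X–Z: 9/27 sites differ → p ≈ 0.333333, d = −0.75 ln(1 − 0.444444) = 0.440839 ≈ 0.441.
Y–Z: 5/27 sites differ → p ≈ 0.185185, d = −0.75 ln(1 − 0.246913) = 0.212681 ≈ 0.213.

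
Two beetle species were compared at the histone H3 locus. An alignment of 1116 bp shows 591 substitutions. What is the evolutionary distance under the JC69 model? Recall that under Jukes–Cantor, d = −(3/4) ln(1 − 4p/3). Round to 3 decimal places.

p = 591/1116 ≈ 0.52957.
d = −(3/4) ln(1 − 4p/3) = −0.75 ln(1 − 0.706093) = −0.75 ln(0.293907)
  = −0.75 × (-1.224492) = 0.918369 substitutions/site.

0.918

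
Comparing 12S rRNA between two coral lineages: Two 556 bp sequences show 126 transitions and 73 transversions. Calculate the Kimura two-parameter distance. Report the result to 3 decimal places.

0.515

P = 126/556 ≈ 0.226619 and Q = 73/556 ≈ 0.131295.
Under the Kimura two-parameter model, d = −½ ln(1 − 2P − Q) − ¼ ln(1 − 2Q).
1 − 2P − Q = 0.415467, giving −½ ln(0.415467) = 0.439176.
1 − 2Q = 0.73741, giving −¼ ln(0.73741) = 0.076153.
d = 0.439176 + 0.076153 = 0.515329.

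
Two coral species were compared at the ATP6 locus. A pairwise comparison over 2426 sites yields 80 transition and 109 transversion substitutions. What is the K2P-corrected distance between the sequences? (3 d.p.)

0.082

P = 80/2426 ≈ 0.032976 and Q = 109/2426 ≈ 0.04493.
Under the Kimura two-parameter model, d = −½ ln(1 − 2P − Q) − ¼ ln(1 − 2Q).
1 − 2P − Q = 0.889118, giving −½ ln(0.889118) = 0.058763.
1 − 2Q = 0.91014, giving −¼ ln(0.91014) = 0.023539.
d = 0.058763 + 0.023539 = 0.082302.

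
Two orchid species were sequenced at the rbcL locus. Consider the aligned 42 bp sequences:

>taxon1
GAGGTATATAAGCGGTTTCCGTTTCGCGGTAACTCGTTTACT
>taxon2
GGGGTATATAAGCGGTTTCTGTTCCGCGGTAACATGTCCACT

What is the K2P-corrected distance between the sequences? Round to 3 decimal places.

0.197

Of 42 sites, 6 differences are transitions and 1 are transversions, so P = 6/42 ≈ 0.142857 and Q = 1/42 ≈ 0.02381.
Under the Kimura two-parameter model, d = −½ ln(1 − 2P − Q) − ¼ ln(1 − 2Q).
1 − 2P − Q = 0.690476, giving −½ ln(0.690476) = 0.185187.
1 − 2Q = 0.95238, giving −¼ ln(0.95238) = 0.012198.
d = 0.185187 + 0.012198 = 0.197385.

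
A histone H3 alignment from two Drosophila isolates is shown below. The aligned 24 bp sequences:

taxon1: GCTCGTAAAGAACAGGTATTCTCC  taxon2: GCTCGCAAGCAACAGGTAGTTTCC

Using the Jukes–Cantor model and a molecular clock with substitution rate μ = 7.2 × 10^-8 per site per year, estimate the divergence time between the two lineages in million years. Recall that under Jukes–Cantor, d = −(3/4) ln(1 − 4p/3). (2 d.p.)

The sequences differ at 5 of 24 sites (6, 9, 10, 19, 21), so p = 5/24 ≈ 0.208333.
d = −(3/4) ln(1 − 4p/3) = −0.75 ln(1 − 0.277777) = −0.75 ln(0.722223)
  = −0.75 × (-0.325421) = 0.244066 substitutions/site.
Under a molecular clock d = 2μt, so t = d/(2μ) = 0.244066 / (2 × 7.2 × 10^-8) = 1.69 million years.

1.69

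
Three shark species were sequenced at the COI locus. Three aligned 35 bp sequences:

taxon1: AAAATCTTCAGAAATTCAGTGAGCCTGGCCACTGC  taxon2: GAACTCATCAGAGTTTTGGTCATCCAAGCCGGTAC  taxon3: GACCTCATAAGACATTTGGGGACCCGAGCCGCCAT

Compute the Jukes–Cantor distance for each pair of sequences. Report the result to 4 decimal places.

taxon1–taxon2: 14/35 sites differ → p = 0.4, d = −0.75 ln(1 − 0.533333) = 0.571605 ≈ 0.5716.
taxon1–taxon3: 16/35 sites differ → p ≈ 0.457143, d = −0.75 ln(1 − 0.609524) = 0.705292 ≈ 0.7053.
taxon2–taxon3: 11/35 sites differ → p ≈ 0.314286, d = −0.75 ln(1 − 0.419048) = 0.407315 ≈ 0.4073.

d(taxon1,taxon2) = 0.5716, d(taxon1,taxon3) = 0.7053, d(taxon2,taxon3) = 0.4073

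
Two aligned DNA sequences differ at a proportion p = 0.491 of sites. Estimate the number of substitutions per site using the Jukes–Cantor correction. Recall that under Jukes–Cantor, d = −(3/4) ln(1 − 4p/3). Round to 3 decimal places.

d = −(3/4) ln(1 − 4p/3) = −0.75 ln(1 − 0.654667) = −0.75 ln(0.345333)
  = −0.75 × (-1.063246) = 0.797435 substitutions/site.

0.797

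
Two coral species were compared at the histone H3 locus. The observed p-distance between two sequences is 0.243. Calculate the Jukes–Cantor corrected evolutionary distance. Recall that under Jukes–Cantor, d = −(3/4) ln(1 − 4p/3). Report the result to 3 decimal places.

d = −(3/4) ln(1 − 4p/3) = −0.75 ln(1 − 0.324) = −0.75 ln(0.676)
  = −0.75 × (-0.391562) = 0.293672 substitutions/site.

0.294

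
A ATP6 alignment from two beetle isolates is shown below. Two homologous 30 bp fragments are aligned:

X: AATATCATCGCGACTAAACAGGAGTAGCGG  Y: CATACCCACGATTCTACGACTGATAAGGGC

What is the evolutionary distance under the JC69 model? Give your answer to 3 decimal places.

The sequences differ at 16 of 30 sites, so p = 16/30 ≈ 0.533333.
d = −(3/4) ln(1 − 4p/3) = −0.75 ln(1 − 0.711111) = −0.75 ln(0.288889)
  = −0.75 × (-1.241713) = 0.931285 substitutions/site.

0.931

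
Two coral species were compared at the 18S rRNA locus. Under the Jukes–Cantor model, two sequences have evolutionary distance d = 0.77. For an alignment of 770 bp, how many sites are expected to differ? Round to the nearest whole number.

371

Invert JC69: p = (3/4)(1 − e^(−4d/3)) = 0.75 × (1 − e^(-1.026667)) = 0.75 × (1 − 0.358199) = 0.481351.
Expected differing sites = pL ≈ 0.481351 × 770 = 370.64027 ≈ 371.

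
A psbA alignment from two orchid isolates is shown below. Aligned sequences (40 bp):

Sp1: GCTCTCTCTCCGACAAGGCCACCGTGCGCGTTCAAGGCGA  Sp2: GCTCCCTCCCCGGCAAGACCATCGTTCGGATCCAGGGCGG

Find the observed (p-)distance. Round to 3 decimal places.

The sequences differ at 11 of 40 positions.
p = 11/40 = 0.275.

0.275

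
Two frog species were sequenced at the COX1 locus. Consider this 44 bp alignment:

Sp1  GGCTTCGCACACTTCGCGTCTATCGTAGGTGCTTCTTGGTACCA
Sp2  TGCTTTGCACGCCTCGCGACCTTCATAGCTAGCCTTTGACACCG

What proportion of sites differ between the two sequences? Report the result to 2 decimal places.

The sequences differ at 17 of 44 positions.
p = 17/44 = 0.386363… ≈ 0.39 (to 2 d.p.).

0.39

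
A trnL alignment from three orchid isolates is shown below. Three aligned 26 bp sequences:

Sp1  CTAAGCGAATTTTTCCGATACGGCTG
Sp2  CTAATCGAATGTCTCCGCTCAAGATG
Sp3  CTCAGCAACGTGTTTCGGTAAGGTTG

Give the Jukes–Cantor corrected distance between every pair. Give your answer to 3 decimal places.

d(Sp1,Sp2) = 0.396, d(Sp1,Sp3) = 0.464, d(Sp2,Sp3) = 0.824

Sp1–Sp2: 8/26 sites differ → p ≈ 0.307692, d = −0.75 ln(1 − 0.410256) = 0.396050 ≈ 0.396.
Sp1–Sp3: 9/26 sites differ → p ≈ 0.346154, d = −0.75 ln(1 − 0.461539) = 0.464280 ≈ 0.464.
Sp2–Sp3: 13/26 sites differ → p = 0.5, d = −0.75 ln(1 − 0.666667) = 0.823960 ≈ 0.824.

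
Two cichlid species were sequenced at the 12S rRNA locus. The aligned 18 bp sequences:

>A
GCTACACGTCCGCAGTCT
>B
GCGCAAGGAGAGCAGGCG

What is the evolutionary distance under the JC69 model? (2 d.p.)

The sequences differ at 9 of 18 sites (3, 4, 5, 7, 9, 10, 11, 16, 18), so p = 9/18 = 0.5.
d = −(3/4) ln(1 − 4p/3) = −0.75 ln(1 − 0.666667) = −0.75 ln(0.333333)
  = −0.75 × (-1.098613) = 0.823960 substitutions/site.

0.82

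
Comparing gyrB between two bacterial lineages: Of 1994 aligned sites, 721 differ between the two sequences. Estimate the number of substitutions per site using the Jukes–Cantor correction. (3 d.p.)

0.493

p = 721/1994 ≈ 0.361585.
d = −(3/4) ln(1 − 4p/3) = −0.75 ln(1 − 0.482113) = −0.75 ln(0.517887)
  = −0.75 × (-0.657998) = 0.493499 substitutions/site.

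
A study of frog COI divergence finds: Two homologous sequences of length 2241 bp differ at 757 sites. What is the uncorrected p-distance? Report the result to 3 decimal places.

p = 757/2241 = 0.337795… ≈ 0.338 (to 3 d.p.).

0.338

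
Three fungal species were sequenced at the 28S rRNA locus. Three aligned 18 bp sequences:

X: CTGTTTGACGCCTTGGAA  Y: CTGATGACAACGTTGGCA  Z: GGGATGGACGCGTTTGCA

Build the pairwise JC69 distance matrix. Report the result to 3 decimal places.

d(X,Y) = 0.673, d(X,Z) = 0.548, d(Y,Z) = 0.548

X–Y: 8/18 sites differ → p ≈ 0.444444, d = −0.75 ln(1 − 0.592592) = 0.673455 ≈ 0.673.
X–Z: 7/18 sites differ → p ≈ 0.388889, d = −0.75 ln(1 − 0.518519) = 0.548166 ≈ 0.548.
Y–Z: 7/18 sites differ → p ≈ 0.388889, d = −0.75 ln(1 − 0.518519) = 0.548166 ≈ 0.548.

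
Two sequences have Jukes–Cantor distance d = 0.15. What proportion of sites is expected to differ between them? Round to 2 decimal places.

0.14

p = (3/4)(1 − e^(−4d/3)) = 0.75 × (1 − e^(-0.2)) = 0.75 × (1 − 0.818731) = 0.135952.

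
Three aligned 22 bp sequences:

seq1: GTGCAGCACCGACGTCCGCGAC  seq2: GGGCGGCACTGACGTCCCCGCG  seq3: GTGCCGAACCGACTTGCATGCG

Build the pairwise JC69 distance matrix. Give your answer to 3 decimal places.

d(seq1,seq2) = 0.339, d(seq1,seq3) = 0.497, d(seq2,seq3) = 0.497

seq1–seq2: 6/22 sites differ → p ≈ 0.272727, d = −0.75 ln(1 − 0.363636) = 0.338988 ≈ 0.339.
seq1–seq3: 8/22 sites differ → p ≈ 0.363636, d = −0.75 ln(1 − 0.484848) = 0.497470 ≈ 0.497.
seq2–seq3: 8/22 sites differ → p ≈ 0.363636, d = −0.75 ln(1 − 0.484848) = 0.497470 ≈ 0.497.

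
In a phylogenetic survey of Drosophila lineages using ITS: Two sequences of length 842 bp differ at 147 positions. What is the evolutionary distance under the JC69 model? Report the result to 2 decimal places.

p = 147/842 ≈ 0.174584.
d = −(3/4) ln(1 − 4p/3) = −0.75 ln(1 − 0.232779) = −0.75 ln(0.767221)
  = −0.75 × (-0.264980) = 0.198735 substitutions/site.

0.20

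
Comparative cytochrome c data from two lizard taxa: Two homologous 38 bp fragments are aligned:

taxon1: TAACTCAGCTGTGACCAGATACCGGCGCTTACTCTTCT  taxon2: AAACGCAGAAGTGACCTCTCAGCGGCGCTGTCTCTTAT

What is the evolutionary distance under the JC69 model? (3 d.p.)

The sequences differ at 12 of 38 sites, so p = 12/38 ≈ 0.315789.
d = −(3/4) ln(1 − 4p/3) = −0.75 ln(1 − 0.421052) = −0.75 ln(0.578948)
  = −0.75 × (-0.546543) = 0.409907 substitutions/site.

0.410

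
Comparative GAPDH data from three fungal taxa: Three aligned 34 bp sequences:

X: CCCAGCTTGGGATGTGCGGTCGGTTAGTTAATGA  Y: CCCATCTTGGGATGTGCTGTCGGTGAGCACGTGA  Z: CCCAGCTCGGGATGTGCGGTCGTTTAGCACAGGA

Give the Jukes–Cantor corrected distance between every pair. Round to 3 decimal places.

d(X,Y) = 0.241, d(X,Z) = 0.201, d(Y,Z) = 0.241

X–Y: 7/34 sites differ → p ≈ 0.205882, d = −0.75 ln(1 − 0.274509) = 0.240680 ≈ 0.241.
X–Z: 6/34 sites differ → p ≈ 0.176471, d = −0.75 ln(1 − 0.235295) = 0.201199 ≈ 0.201.
Y–Z: 7/34 sites differ → p ≈ 0.205882, d = −0.75 ln(1 − 0.274509) = 0.240680 ≈ 0.241.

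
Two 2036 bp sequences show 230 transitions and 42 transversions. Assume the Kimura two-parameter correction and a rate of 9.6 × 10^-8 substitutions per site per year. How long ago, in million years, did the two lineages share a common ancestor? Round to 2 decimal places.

P = 230/2036 ≈ 0.112967 and Q = 42/2036 ≈ 0.020629.
Under the Kimura two-parameter model, d = −½ ln(1 − 2P − Q) − ¼ ln(1 − 2Q).
1 − 2P − Q = 0.753437, giving −½ ln(0.753437) = 0.141555.
1 − 2Q = 0.958742, giving −¼ ln(0.958742) = 0.010533.
d = 0.141555 + 0.010533 = 0.152088.
Under a molecular clock d = 2μt, so t = d/(2μ) = 0.152088 / (2 × 9.6 × 10^-8) = 0.79 million years.

0.79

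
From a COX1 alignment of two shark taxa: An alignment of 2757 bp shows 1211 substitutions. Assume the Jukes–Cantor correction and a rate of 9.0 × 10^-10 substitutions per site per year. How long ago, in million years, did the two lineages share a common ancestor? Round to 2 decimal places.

367.11

p = 1211/2757 ≈ 0.439246.
d = −(3/4) ln(1 − 4p/3) = −0.75 ln(1 − 0.585661) = −0.75 ln(0.414339)
  = −0.75 × (-0.881071) = 0.660803 substitutions/site.
Under a molecular clock d = 2μt, so t = d/(2μ) = 0.660803 / (2 × 9.0 × 10^-10) = 367.11 million years.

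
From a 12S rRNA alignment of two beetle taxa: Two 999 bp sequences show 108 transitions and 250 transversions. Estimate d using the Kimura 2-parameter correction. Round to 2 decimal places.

0.49

P = 108/999 ≈ 0.108108 and Q = 250/999 ≈ 0.25025.
Under the Kimura two-parameter model, d = −½ ln(1 − 2P − Q) − ¼ ln(1 − 2Q).
1 − 2P − Q = 0.533534, giving −½ ln(0.533534) = 0.314116.
1 − 2Q = 0.4995, giving −¼ ln(0.4995) = 0.173537.
d = 0.314116 + 0.173537 = 0.487653.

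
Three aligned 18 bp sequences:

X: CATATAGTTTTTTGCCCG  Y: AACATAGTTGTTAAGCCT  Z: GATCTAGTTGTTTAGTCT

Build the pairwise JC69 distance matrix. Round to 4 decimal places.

X–Y: 7/18 sites differ → p ≈ 0.388889, d = −0.75 ln(1 − 0.518519) = 0.548166 ≈ 0.5482.
X–Z: 7/18 sites differ → p ≈ 0.388889, d = −0.75 ln(1 − 0.518519) = 0.548166 ≈ 0.5482.
Y–Z: 5/18 sites differ → p ≈ 0.277778, d = −0.75 ln(1 − 0.370371) = 0.346968 ≈ 0.3470.

d(X,Y) = 0.5482, d(X,Z) = 0.5482, d(Y,Z) = 0.3470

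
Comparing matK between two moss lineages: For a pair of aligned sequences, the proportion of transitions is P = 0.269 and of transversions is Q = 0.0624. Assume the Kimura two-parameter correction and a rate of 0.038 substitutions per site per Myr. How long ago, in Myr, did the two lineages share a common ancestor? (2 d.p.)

6.47

Under the Kimura two-parameter model, d = −½ ln(1 − 2P − Q) − ¼ ln(1 − 2Q).
1 − 2P − Q = 0.3996, giving −½ ln(0.3996) = 0.458646.
1 − 2Q = 0.8752, giving −¼ ln(0.8752) = 0.033326.
d = 0.458646 + 0.033326 = 0.491972.
Under a molecular clock d = 2μt, so t = d/(2μ) = 0.491972 / (2 × 0.038) = 6.47 Myr.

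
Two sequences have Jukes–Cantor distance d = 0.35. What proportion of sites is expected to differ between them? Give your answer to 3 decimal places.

0.280

p = (3/4)(1 − e^(−4d/3)) = 0.75 × (1 − e^(-0.466667)) = 0.75 × (1 − 0.627089) = 0.279683.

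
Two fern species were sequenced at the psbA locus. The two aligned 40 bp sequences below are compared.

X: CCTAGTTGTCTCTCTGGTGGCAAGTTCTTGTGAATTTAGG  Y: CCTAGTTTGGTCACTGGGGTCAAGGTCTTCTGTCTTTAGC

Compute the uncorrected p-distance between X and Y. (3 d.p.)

0.275

The sequences differ at 11 of 40 positions.
p = 11/40 = 0.275.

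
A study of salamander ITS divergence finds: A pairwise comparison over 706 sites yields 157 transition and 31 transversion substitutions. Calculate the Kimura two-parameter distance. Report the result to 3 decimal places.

P = 157/706 ≈ 0.22238 and Q = 31/706 ≈ 0.043909.
Under the Kimura two-parameter model, d = −½ ln(1 − 2P − Q) − ¼ ln(1 − 2Q).
1 − 2P − Q = 0.511331, giving −½ ln(0.511331) = 0.335369.
1 − 2Q = 0.912182, giving −¼ ln(0.912182) = 0.022979.
d = 0.335369 + 0.022979 = 0.358348.

0.358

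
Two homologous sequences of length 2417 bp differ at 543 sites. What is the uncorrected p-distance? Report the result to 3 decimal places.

p = 543/2417 = 0.224658… ≈ 0.225 (to 3 d.p.).

0.225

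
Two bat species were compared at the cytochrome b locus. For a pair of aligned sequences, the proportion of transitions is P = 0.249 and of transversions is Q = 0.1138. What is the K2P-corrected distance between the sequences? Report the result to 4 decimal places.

0.5377

Under the Kimura two-parameter model, d = −½ ln(1 − 2P − Q) − ¼ ln(1 − 2Q).
1 − 2P − Q = 0.3882, giving −½ ln(0.3882) = 0.473117.
1 − 2Q = 0.7724, giving −¼ ln(0.7724) = 0.064563.
d = 0.473117 + 0.064563 = 0.537680.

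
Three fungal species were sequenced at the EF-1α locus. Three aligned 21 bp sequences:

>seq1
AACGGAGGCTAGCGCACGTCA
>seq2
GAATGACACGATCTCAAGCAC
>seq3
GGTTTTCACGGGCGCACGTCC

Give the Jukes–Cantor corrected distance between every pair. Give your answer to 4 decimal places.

seq1–seq2: 12/21 sites differ → p ≈ 0.571429, d = −0.75 ln(1 − 0.761905) = 1.076314 ≈ 1.0763.
seq1–seq3: 11/21 sites differ → p ≈ 0.52381, d = −0.75 ln(1 − 0.698413) = 0.899023 ≈ 0.8990.
seq2–seq3: 10/21 sites differ → p ≈ 0.47619, d = −0.75 ln(1 − 0.63492) = 0.755729 ≈ 0.7557.

d(seq1,seq2) = 1.0763, d(seq1,seq3) = 0.8990, d(seq2,seq3) = 0.7557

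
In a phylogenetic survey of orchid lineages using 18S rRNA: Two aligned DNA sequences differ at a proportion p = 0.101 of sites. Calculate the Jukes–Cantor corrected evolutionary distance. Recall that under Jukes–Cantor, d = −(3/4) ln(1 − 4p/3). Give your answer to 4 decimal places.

d = −(3/4) ln(1 − 4p/3) = −0.75 ln(1 − 0.134667) = −0.75 ln(0.865333)
  = −0.75 × (-0.144641) = 0.108481 substitutions/site.

0.1085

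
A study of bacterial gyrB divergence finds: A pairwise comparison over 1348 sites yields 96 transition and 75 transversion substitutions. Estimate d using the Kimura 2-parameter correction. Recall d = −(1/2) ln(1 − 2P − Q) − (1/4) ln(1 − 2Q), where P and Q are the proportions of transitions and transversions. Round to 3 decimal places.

0.140

P = 96/1348 ≈ 0.071217 and Q = 75/1348 ≈ 0.055638.
Under the Kimura two-parameter model, d = −½ ln(1 − 2P − Q) − ¼ ln(1 − 2Q).
1 − 2P − Q = 0.801928, giving −½ ln(0.801928) = 0.110368.
1 − 2Q = 0.888724, giving −¼ ln(0.888724) = 0.029492.
d = 0.110368 + 0.029492 = 0.139860.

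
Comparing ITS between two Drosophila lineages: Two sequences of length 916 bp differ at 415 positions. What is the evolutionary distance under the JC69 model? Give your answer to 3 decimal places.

p = 415/916 ≈ 0.453057.
d = −(3/4) ln(1 − 4p/3) = −0.75 ln(1 − 0.604076) = −0.75 ln(0.395924)
  = −0.75 × (-0.926533) = 0.694900 substitutions/site.

0.695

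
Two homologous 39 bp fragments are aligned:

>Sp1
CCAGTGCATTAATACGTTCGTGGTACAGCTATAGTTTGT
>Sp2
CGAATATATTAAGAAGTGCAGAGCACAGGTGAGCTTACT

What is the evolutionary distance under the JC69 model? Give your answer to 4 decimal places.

0.7166

The sequences differ at 18 of 39 sites, so p = 18/39 ≈ 0.461538.
d = −(3/4) ln(1 − 4p/3) = −0.75 ln(1 − 0.615384) = −0.75 ln(0.384616)
  = −0.75 × (-0.955510) = 0.716633 substitutions/site.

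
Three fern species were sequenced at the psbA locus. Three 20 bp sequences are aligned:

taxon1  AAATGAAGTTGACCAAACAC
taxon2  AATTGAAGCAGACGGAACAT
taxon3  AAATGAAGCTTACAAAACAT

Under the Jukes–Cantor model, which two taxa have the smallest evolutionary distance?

taxon1–taxon2: 6/20 differ, p = 0.300, d = 0.383.
taxon1–taxon3: 4/20 differ, p = 0.200, d = 0.233.
taxon2–taxon3: 5/20 differ, p = 0.250, d = 0.304.
The smallest distance is between taxon1 and taxon3.

taxon1 and taxon3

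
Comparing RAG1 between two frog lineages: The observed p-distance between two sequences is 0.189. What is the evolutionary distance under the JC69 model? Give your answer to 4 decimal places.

d = −(3/4) ln(1 − 4p/3) = −0.75 ln(1 − 0.252) = −0.75 ln(0.748)
  = −0.75 × (-0.290352) = 0.217764 substitutions/site.

0.2178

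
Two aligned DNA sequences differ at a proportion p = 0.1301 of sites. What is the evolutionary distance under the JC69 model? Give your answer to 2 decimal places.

d = −(3/4) ln(1 − 4p/3) = −0.75 ln(1 − 0.173467) = −0.75 ln(0.826533)
  = −0.75 × (-0.190515) = 0.142886 substitutions/site.

0.14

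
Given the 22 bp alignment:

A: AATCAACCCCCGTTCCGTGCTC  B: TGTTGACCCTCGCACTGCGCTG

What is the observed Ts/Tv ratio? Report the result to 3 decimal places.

2.333

Transitions are A↔G and C↔T; transversions are all other mismatches.
Transitions: 7. Transversions: 3.
R = 7/3 = 2.333333… ≈ 2.333 (to 3 d.p.).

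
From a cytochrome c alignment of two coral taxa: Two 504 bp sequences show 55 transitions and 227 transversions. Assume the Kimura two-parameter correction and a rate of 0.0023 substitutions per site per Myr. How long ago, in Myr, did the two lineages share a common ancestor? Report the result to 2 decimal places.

245.64

P = 55/504 ≈ 0.109127 and Q = 227/504 ≈ 0.450397.
Under the Kimura two-parameter model, d = −½ ln(1 − 2P − Q) − ¼ ln(1 − 2Q).
1 − 2P − Q = 0.331349, giving −½ ln(0.331349) = 0.552292.
1 − 2Q = 0.099206, giving −¼ ln(0.099206) = 0.577639.
d = 0.552292 + 0.577639 = 1.129931.
Under a molecular clock d = 2μt, so t = d/(2μ) = 1.129931 / (2 × 0.0023) = 245.64 Myr.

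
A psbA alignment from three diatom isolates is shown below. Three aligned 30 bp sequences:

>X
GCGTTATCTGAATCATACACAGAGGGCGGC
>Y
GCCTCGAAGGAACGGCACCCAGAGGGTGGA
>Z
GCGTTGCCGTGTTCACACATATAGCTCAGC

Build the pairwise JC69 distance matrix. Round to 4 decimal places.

X–Y: 13/30 sites differ → p ≈ 0.433333, d = −0.75 ln(1 − 0.577777) = 0.646666 ≈ 0.6467.
X–Z: 12/30 sites differ → p = 0.4, d = −0.75 ln(1 − 0.533333) = 0.571605 ≈ 0.5716.
Y–Z: 18/30 sites differ → p = 0.6, d = −0.75 ln(1 − 0.8) = 1.207078 ≈ 1.2071.

d(X,Y) = 0.6467, d(X,Z) = 0.5716, d(Y,Z) = 1.2071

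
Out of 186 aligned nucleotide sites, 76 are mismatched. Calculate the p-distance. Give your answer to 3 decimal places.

p = 76/186 = 0.408602… ≈ 0.409 (to 3 d.p.).

0.409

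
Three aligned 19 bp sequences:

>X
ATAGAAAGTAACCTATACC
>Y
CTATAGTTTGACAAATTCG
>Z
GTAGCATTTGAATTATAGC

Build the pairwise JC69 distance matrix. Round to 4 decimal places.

X–Y: 10/19 sites differ → p ≈ 0.526316, d = −0.75 ln(1 − 0.701755) = 0.907380 ≈ 0.9074.
X–Z: 8/19 sites differ → p ≈ 0.421053, d = −0.75 ln(1 − 0.561404) = 0.618132 ≈ 0.6181.
Y–Z: 10/19 sites differ → p ≈ 0.526316, d = −0.75 ln(1 − 0.701755) = 0.907380 ≈ 0.9074.

d(X,Y) = 0.9074, d(X,Z) = 0.6181, d(Y,Z) = 0.9074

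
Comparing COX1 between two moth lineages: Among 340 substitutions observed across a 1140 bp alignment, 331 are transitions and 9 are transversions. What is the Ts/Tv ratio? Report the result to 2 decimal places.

R = 331/9 = 36.777777… ≈ 36.78 (to 2 d.p.).

36.78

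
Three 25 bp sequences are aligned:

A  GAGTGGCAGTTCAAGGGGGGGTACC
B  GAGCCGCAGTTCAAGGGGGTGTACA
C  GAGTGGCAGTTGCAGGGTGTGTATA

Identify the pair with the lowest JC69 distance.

A–B: 4/25 differ, p = 0.160, d = 0.180.
A–C: 6/25 differ, p = 0.240, d = 0.289.
B–C: 6/25 differ, p = 0.240, d = 0.289.
The smallest distance is between A and B.

A and B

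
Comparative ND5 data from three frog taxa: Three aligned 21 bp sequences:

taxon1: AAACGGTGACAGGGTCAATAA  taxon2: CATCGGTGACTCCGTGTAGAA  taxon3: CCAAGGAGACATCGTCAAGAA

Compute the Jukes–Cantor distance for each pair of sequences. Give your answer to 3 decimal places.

taxon1–taxon2: 8/21 sites differ → p ≈ 0.380952, d = −0.75 ln(1 − 0.507936) = 0.531860 ≈ 0.532.
taxon1–taxon3: 7/21 sites differ → p ≈ 0.333333, d = −0.75 ln(1 − 0.444444) = 0.440839 ≈ 0.441.
taxon2–taxon3: 8/21 sites differ → p ≈ 0.380952, d = −0.75 ln(1 − 0.507936) = 0.531860 ≈ 0.532.

d(taxon1,taxon2) = 0.532, d(taxon1,taxon3) = 0.441, d(taxon2,taxon3) = 0.532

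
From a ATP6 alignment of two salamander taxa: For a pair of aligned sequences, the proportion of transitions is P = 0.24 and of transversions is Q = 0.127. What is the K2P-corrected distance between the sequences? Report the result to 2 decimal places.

Under the Kimura two-parameter model, d = −½ ln(1 − 2P − Q) − ¼ ln(1 − 2Q).
1 − 2P − Q = 0.393, giving −½ ln(0.393) = 0.466973.
1 − 2Q = 0.746, giving −¼ ln(0.746) = 0.073257.
d = 0.466973 + 0.073257 = 0.540230.

0.54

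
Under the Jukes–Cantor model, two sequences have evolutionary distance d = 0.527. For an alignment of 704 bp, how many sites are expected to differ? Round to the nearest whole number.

Invert JC69: p = (3/4)(1 − e^(−4d/3)) = 0.75 × (1 − e^(-0.702667)) = 0.75 × (1 − 0.495263) = 0.378553.
Expected differing sites = pL ≈ 0.378553 × 704 = 266.501312 ≈ 267.

267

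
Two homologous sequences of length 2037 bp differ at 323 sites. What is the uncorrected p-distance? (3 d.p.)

0.159

p = 323/2037 = 0.158566… ≈ 0.159 (to 3 d.p.).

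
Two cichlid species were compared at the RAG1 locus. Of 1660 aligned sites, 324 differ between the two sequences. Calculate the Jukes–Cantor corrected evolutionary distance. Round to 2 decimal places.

p = 324/1660 ≈ 0.195181.
d = −(3/4) ln(1 − 4p/3) = −0.75 ln(1 − 0.260241) = −0.75 ln(0.739759)
  = −0.75 × (-0.301431) = 0.226073 substitutions/site.

0.23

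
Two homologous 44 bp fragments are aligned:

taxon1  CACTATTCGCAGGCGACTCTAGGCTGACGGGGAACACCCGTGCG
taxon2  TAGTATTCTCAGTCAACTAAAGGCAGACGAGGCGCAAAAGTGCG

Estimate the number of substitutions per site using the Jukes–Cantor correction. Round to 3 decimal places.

0.414

The sequences differ at 14 of 44 sites, so p = 14/44 ≈ 0.318182.
d = −(3/4) ln(1 − 4p/3) = −0.75 ln(1 − 0.424243) = −0.75 ln(0.575757)
  = −0.75 × (-0.552070) = 0.414053 substitutions/site.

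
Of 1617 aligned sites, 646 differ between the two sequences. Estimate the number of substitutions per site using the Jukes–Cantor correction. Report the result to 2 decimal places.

0.57

p = 646/1617 ≈ 0.399505.
d = −(3/4) ln(1 − 4p/3) = −0.75 ln(1 − 0.532673) = −0.75 ln(0.467327)
  = −0.75 × (-0.760726) = 0.570545 substitutions/site.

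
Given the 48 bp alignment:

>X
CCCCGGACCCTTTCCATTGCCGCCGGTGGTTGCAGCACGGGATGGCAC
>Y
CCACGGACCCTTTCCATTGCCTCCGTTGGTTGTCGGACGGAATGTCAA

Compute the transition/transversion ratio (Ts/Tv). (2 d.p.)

Transitions are A↔G and C↔T; transversions are all other mismatches.
Transitions: 2. Transversions: 7.
R = 2/7 = 0.285714… ≈ 0.29 (to 2 d.p.).

0.29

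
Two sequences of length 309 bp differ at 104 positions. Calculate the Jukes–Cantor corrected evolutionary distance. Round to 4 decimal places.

0.4467

p = 104/309 ≈ 0.33657.
d = −(3/4) ln(1 − 4p/3) = −0.75 ln(1 − 0.44876) = −0.75 ln(0.55124)
  = −0.75 × (-0.595585) = 0.446689 substitutions/site.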